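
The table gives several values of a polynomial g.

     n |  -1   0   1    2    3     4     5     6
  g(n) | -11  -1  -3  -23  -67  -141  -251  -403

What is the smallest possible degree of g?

Forward differences of the values at n = -1, 0, 1, 2, 3, 4, 5, 6:
  g  : -11  -1  -3  -23  -67  -141  -251  -403
  Δ  : 10  -2  -20  -44  -74  -110  -152
  Δ^2: -12  -18  -24  -30  -36  -42
  Δ^3: -6  -6  -6  -6  -6
  Δ^4: 0  0  0  0
  Δ^5: 0  0  0
  Δ^6: 0  0
  Δ^7: 0
The third differences are constant (-6) and nonzero, while all higher differences vanish, so the minimal degree is 3.

3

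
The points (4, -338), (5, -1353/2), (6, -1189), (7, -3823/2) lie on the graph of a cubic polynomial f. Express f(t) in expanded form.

f(t) = -6t^3 + 3t^2 + (1/2)t - 4

Write f(t) = at^3 + bt^2 + ct + d. Substituting each data point gives a linear system:
  64a + 16b + 4c + d = -338
  125a + 25b + 5c + d = -1353/2
  216a + 36b + 6c + d = -1189
  343a + 49b + 7c + d = -3823/2
Solving the system yields a = -6, b = 3, c = 1/2, d = -4.
So f(t) = -6t³ + 3t² + (1/2)t - 4.
Check: f(5) = -1353/2. ✓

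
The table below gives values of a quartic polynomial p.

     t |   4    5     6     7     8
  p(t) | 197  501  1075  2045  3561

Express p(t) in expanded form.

p(t) = t^4 - t^3 - t^2 + 5t + 1

Write p(t) = at^4 + bt^3 + ct^2 + dt + e. Substituting each data point gives a linear system:
  256a + 64b + 16c + 4d + e = 197
  625a + 125b + 25c + 5d + e = 501
  1296a + 216b + 36c + 6d + e = 1075
  2401a + 343b + 49c + 7d + e = 2045
  4096a + 512b + 64c + 8d + e = 3561
Solving the system yields a = 1, b = -1, c = -1, d = 5, e = 1.
So p(t) = t^4 - t^3 - t^2 + 5t + 1.
Check: p(6) = 1075. ✓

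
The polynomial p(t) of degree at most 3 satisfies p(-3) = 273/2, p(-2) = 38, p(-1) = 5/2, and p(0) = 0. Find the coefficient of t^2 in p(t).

3/2

Write p(t) = at^3 + bt^2 + ct + d. Substituting each data point gives a linear system:
  -27a + 9b - 3c + d = 273/2
  -8a + 4b - 2c + d = 38
  -a + b - c + d = 5/2
  d = 0
Solving the system yields a = -5, b = 3/2, c = 4, d = 0.
So p(t) = -5t^3 + (3/2)t^2 + 4t.
The coefficient of t^2 is 3/2.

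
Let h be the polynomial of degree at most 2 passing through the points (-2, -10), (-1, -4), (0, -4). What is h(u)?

h(u) = -3u^2 - 3u - 4

Write h(u) = au^2 + bu + c. Substituting each data point gives a linear system:
  4a - 2b + c = -10
  a - b + c = -4
  c = -4
Solving the system yields a = -3, b = -3, c = -4.
So h(u) = -3u^2 - 3u - 4.
Check: h(0) = -4. ✓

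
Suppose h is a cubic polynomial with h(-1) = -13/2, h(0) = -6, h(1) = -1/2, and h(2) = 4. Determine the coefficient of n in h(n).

4

Write h(n) = an^3 + bn^2 + cn + d. Substituting each data point gives a linear system:
  -a + b - c + d = -13/2
  d = -6
  a + b + c + d = -1/2
  8a + 4b + 2c + d = 4
Solving the system yields a = -1, b = 5/2, c = 4, d = -6.
So h(n) = -n³ + (5/2)n² + 4n - 6.
The coefficient of n is 4.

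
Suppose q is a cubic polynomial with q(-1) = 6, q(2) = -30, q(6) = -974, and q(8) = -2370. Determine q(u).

Write q(u) = au^3 + bu^2 + cu + d. Substituting each data point gives a linear system:
  -a + b - c + d = 6
  8a + 4b + 2c + d = -30
  216a + 36b + 6c + d = -974
  512a + 64b + 8c + d = -2370
Solving the system yields a = -5, b = 3, c = 0, d = -2.
So q(u) = -5u^3 + 3u^2 - 2.
Check: q(2) = -30. ✓

q(u) = -5u^3 + 3u^2 - 2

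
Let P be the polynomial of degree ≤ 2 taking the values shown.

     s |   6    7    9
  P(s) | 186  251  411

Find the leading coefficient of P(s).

Write P(s) = as^2 + bs + c. Substituting each data point gives a linear system:
  36a + 6b + c = 186
  49a + 7b + c = 251
  81a + 9b + c = 411
Solving the system yields a = 5, b = 0, c = 6.
So P(s) = 5s² + 6.
The leading coefficient is 5.

5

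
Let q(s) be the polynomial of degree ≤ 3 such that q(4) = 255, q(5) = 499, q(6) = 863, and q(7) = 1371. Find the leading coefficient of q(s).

4

Write q(s) = as^3 + bs^2 + cs + d. Substituting each data point gives a linear system:
  64a + 16b + 4c + d = 255
  125a + 25b + 5c + d = 499
  216a + 36b + 6c + d = 863
  343a + 49b + 7c + d = 1371
Solving the system yields a = 4, b = 0, c = 0, d = -1.
So q(s) = 4s^3 - 1.
The leading coefficient is 4.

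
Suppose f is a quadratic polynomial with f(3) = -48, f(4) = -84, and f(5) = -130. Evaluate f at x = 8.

Write f(x) = ax^2 + bx + c. Substituting each data point gives a linear system:
  9a + 3b + c = -48
  16a + 4b + c = -84
  25a + 5b + c = -130
Solving the system yields a = -5, b = -1, c = 0.
So f(x) = -5x^2 - x.
Then f(8) = -328.

-328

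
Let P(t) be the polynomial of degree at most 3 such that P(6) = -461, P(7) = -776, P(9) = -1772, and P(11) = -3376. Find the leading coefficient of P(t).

-3

Write P(t) = at^3 + bt^2 + ct + d. Substituting each data point gives a linear system:
  216a + 36b + 6c + d = -461
  343a + 49b + 7c + d = -776
  729a + 81b + 9c + d = -1772
  1331a + 121b + 11c + d = -3376
Solving the system yields a = -3, b = 5, c = 1, d = 1.
So P(t) = -3t³ + 5t² + t + 1.
The leading coefficient is -3.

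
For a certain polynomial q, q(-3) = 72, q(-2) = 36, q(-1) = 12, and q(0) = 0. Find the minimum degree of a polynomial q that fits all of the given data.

Forward differences of the values at x = -3, -2, -1, 0:
  q  : 72  36  12  0
  Δ  : -36  -24  -12
  Δ^2: 12  12
  Δ^3: 0
The second differences are constant (12) and nonzero, while all higher differences vanish, so the minimal degree is 2.

2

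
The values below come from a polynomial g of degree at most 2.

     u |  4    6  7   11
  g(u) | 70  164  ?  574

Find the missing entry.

226

The 3 known points determine the degree-2 polynomial uniquely.
Write g(u) = au^2 + bu + c. Substituting each data point gives a linear system:
  16a + 4b + c = 70
  36a + 6b + c = 164
  121a + 11b + c = 574
Solving the system yields a = 5, b = -3, c = 2.
So g(u) = 5u^2 - 3u + 2.
Then g(7) = 226.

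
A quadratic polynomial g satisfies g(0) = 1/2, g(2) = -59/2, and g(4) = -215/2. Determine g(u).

g(u) = -6u^2 - 3u + 1/2

Write g(u) = au^2 + bu + c. Substituting each data point gives a linear system:
  c = 1/2
  4a + 2b + c = -59/2
  16a + 4b + c = -215/2
Solving the system yields a = -6, b = -3, c = 1/2.
So g(u) = -6u² - 3u + 1/2.
Check: g(0) = 1/2. ✓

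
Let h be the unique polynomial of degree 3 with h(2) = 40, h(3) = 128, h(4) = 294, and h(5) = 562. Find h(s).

Using the Lagrange interpolation formula with nodes 2, 3, 4, 5:
  L_0(s) = (s - 3)(s - 4)(s - 5) / -6
  L_1(s) = (s - 2)(s - 4)(s - 5) / 2
  L_2(s) = (s - 2)(s - 3)(s - 5) / -2
  L_3(s) = (s - 2)(s - 3)(s - 4) / 6
Then h(s) = 40·L_0(s) + 128·L_1(s) + 294·L_2(s) + 562·L_3(s).
Expanding and collecting terms gives h(s) = 4s^3 + 3s^2 - 3s + 2.
Check: h(2) = 40. ✓

h(s) = 4s^3 + 3s^2 - 3s + 2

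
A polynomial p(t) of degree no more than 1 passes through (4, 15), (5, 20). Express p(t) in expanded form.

p(t) = 5t - 5

Write p(t) = at + b. Substituting each data point gives a linear system:
  4a + b = 15
  5a + b = 20
Solving the system yields a = 5, b = -5.
So p(t) = 5t - 5.
Check: p(5) = 20. ✓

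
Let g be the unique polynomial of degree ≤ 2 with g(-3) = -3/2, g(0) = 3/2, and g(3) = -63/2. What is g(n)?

g(n) = -2n^2 - 5n + 3/2

Using the Lagrange interpolation formula with nodes -3, 0, 3:
  L_0(n) = n(n - 3) / 18
  L_1(n) = (n + 3)(n - 3) / -9
  L_2(n) = (n + 3)n / 18
Then g(n) = -3/2·L_0(n) + 3/2·L_1(n) - 63/2·L_2(n).
Expanding and collecting terms gives g(n) = -2n² - 5n + 3/2.
Check: g(-3) = -3/2. ✓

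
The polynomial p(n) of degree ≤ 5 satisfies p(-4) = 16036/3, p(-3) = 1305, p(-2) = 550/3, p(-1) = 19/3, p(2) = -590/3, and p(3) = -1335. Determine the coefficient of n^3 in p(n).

Write p(n) = an^5 + bn^4 + cn^3 + dn^2 + en + k. Substituting each data point gives a linear system:
  -1024a + 256b - 64c + 16d - 4e + k = 16036/3
  -243a + 81b - 27c + 9d - 3e + k = 1305
  -32a + 16b - 8c + 4d - 2e + k = 550/3
  -a + b - c + d - e + k = 19/3
  32a + 16b + 8c + 4d + 2e + k = -590/3
  243a + 81b + 27c + 9d + 3e + k = -1335
Solving the system yields a = -5, b = 0, c = -4, d = -5/3, e = 1, k = 0.
So p(n) = -5n^5 - 4n^3 - (5/3)n^2 + n.
The coefficient of n^3 is -4.

-4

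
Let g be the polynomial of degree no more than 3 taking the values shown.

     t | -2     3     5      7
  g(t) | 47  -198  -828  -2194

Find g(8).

-3243

Write g(t) = at^3 + bt^2 + ct + d. Substituting each data point gives a linear system:
  -8a + 4b - 2c + d = 47
  27a + 9b + 3c + d = -198
  125a + 25b + 5c + d = -828
  343a + 49b + 7c + d = -2194
Solving the system yields a = -6, b = -2, c = -5, d = -3.
So g(t) = -6t^3 - 2t^2 - 5t - 3.
Then g(8) = -3243.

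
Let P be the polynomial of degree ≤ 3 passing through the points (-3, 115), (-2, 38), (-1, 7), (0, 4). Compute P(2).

10

Write P(u) = au^3 + bu^2 + cu + d. Substituting each data point gives a linear system:
  -27a + 9b - 3c + d = 115
  -8a + 4b - 2c + d = 38
  -a + b - c + d = 7
  d = 4
Solving the system yields a = -3, b = 5, c = 5, d = 4.
So P(u) = -3u^3 + 5u^2 + 5u + 4.
Then P(2) = 10.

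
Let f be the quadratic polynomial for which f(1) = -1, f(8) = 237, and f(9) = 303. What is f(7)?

Write f(s) = as^2 + bs + c. Substituting each data point gives a linear system:
  a + b + c = -1
  64a + 8b + c = 237
  81a + 9b + c = 303
Solving the system yields a = 4, b = -2, c = -3.
So f(s) = 4s^2 - 2s - 3.
Then f(7) = 179.

179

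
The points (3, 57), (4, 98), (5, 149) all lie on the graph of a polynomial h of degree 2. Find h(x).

Write h(x) = ax^2 + bx + c. Substituting each data point gives a linear system:
  9a + 3b + c = 57
  16a + 4b + c = 98
  25a + 5b + c = 149
Solving the system yields a = 5, b = 6, c = -6.
So h(x) = 5x² + 6x - 6.
Check: h(3) = 57. ✓

h(x) = 5x^2 + 6x - 6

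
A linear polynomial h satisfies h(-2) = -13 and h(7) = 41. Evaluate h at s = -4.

Write h(s) = as + b. Substituting each data point gives a linear system:
  -2a + b = -13
  7a + b = 41
Solving the system yields a = 6, b = -1.
So h(s) = 6s - 1.
Then h(-4) = -25.

-25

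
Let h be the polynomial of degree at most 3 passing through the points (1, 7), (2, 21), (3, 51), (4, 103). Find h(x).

Write h(x) = ax^3 + bx^2 + cx + d. Substituting each data point gives a linear system:
  a + b + c + d = 7
  8a + 4b + 2c + d = 21
  27a + 9b + 3c + d = 51
  64a + 16b + 4c + d = 103
Solving the system yields a = 1, b = 2, c = 1, d = 3.
So h(x) = x^3 + 2x^2 + x + 3.
Check: h(1) = 7. ✓

h(x) = x^3 + 2x^2 + x + 3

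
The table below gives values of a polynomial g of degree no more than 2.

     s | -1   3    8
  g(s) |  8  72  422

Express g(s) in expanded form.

Using the Lagrange interpolation formula with nodes -1, 3, 8:
  L_0(s) = (s - 3)(s - 8) / 36
  L_1(s) = (s + 1)(s - 8) / -20
  L_2(s) = (s + 1)(s - 3) / 45
Then g(s) = 8·L_0(s) + 72·L_1(s) + 422·L_2(s).
Expanding and collecting terms gives g(s) = 6s² + 4s + 6.
Check: g(3) = 72. ✓

g(s) = 6s^2 + 4s + 6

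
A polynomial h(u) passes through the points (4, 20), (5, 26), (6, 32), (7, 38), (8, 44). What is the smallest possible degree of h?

1

Forward differences of the values at u = 4, 5, 6, 7, 8:
  h  : 20  26  32  38  44
  Δ  : 6  6  6  6
  Δ^2: 0  0  0
  Δ^3: 0  0
  Δ^4: 0
The first differences are constant (6) and nonzero, while all higher differences vanish, so the minimal degree is 1.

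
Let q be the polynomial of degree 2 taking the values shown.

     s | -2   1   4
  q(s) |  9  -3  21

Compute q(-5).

Write q(s) = as^2 + bs + c. Substituting each data point gives a linear system:
  4a - 2b + c = 9
  a + b + c = -3
  16a + 4b + c = 21
Solving the system yields a = 2, b = -2, c = -3.
So q(s) = 2s^2 - 2s - 3.
Then q(-5) = 57.

57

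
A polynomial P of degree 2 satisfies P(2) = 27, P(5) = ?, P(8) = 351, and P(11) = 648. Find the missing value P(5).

144

On equispaced nodes a degree-2 polynomial has vanishing third forward difference, so
  - P(2) + 3·P(5) - 3·P(8) + P(11) = 0.
Substituting the known values and solving for P(5):
  3·P(5) = 432
  P(5) = 144.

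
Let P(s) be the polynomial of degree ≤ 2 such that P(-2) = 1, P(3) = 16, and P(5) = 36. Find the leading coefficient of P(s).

Write P(s) = as^2 + bs + c. Substituting each data point gives a linear system:
  4a - 2b + c = 1
  9a + 3b + c = 16
  25a + 5b + c = 36
Solving the system yields a = 1, b = 2, c = 1.
So P(s) = s^2 + 2s + 1.
The leading coefficient is 1.

1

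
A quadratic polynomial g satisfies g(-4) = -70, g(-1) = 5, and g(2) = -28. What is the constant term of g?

Write g(s) = as^2 + bs + c. Substituting each data point gives a linear system:
  16a - 4b + c = -70
  a - b + c = 5
  4a + 2b + c = -28
Solving the system yields a = -6, b = -5, c = 6.
So g(s) = -6s² - 5s + 6.
The constant term is 6.

6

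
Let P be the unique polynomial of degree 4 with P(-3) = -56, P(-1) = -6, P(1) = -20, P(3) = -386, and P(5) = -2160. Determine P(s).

Write P(s) = as^4 + bs^3 + cs^2 + ds + e. Substituting each data point gives a linear system:
  81a - 27b + 9c - 3d + e = -56
  a - b + c - d + e = -6
  a + b + c + d + e = -20
  81a + 27b + 9c + 3d + e = -386
  625a + 125b + 25c + 5d + e = -2160
Solving the system yields a = -2, b = -6, c = -6, d = -1, e = -5.
So P(s) = -2s^4 - 6s^3 - 6s^2 - s - 5.
Check: P(5) = -2160. ✓

P(s) = -2s^4 - 6s^3 - 6s^2 - s - 5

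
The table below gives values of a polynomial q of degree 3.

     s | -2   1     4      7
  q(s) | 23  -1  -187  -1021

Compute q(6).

-641

Using the Lagrange interpolation formula with nodes -2, 1, 4, 7:
  L_0(s) = (s - 1)(s - 4)(s - 7) / -162
  L_1(s) = (s + 2)(s - 4)(s - 7) / 54
  L_2(s) = (s + 2)(s - 1)(s - 7) / -54
  L_3(s) = (s + 2)(s - 1)(s - 4) / 162
Then q(s) = 23·L_0(s) - 1·L_1(s) - 187·L_2(s) - 1021·L_3(s).
Expanding and collecting terms gives q(s) = -3s^3 + s + 1.
Evaluating at s = 6: q(6) = -641.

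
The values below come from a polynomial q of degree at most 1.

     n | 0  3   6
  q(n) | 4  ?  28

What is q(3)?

On equispaced nodes a degree-1 polynomial has vanishing second forward difference, so
  q(0) - 2·q(3) + q(6) = 0.
Substituting the known values and solving for q(3):
  -2·q(3) = -32
  q(3) = 16.

16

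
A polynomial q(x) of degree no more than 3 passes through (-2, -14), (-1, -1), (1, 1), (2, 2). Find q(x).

Write q(x) = ax^3 + bx^2 + cx + d. Substituting each data point gives a linear system:
  -8a + 4b - 2c + d = -14
  -a + b - c + d = -1
  a + b + c + d = 1
  8a + 4b + 2c + d = 2
Solving the system yields a = 1, b = -2, c = 0, d = 2.
So q(x) = x^3 - 2x^2 + 2.
Check: q(1) = 1. ✓

q(x) = x^3 - 2x^2 + 2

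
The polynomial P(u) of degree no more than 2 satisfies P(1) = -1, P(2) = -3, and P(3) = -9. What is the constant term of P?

-3

Write P(u) = au^2 + bu + c. Substituting each data point gives a linear system:
  a + b + c = -1
  4a + 2b + c = -3
  9a + 3b + c = -9
Solving the system yields a = -2, b = 4, c = -3.
So P(u) = -2u^2 + 4u - 3.
The constant term is -3.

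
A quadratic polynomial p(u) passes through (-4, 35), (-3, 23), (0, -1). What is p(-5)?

Using the Lagrange interpolation formula with nodes -4, -3, 0:
  L_0(u) = (u + 3)u / 4
  L_1(u) = (u + 4)u / -3
  L_2(u) = (u + 4)(u + 3) / 12
Then p(u) = 35·L_0(u) + 23·L_1(u) - 1·L_2(u).
Expanding and collecting terms gives p(u) = u^2 - 5u - 1.
Evaluating at u = -5: p(-5) = 49.

49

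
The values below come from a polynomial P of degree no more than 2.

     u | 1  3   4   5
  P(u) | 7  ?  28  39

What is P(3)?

The 3 known points determine the degree-2 polynomial uniquely.
Write P(u) = au^2 + bu + c. Substituting each data point gives a linear system:
  a + b + c = 7
  16a + 4b + c = 28
  25a + 5b + c = 39
Solving the system yields a = 1, b = 2, c = 4.
So P(u) = u² + 2u + 4.
Then P(3) = 19.

19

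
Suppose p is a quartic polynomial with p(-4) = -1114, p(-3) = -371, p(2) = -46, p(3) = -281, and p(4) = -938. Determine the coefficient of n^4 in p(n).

-4

Write p(n) = an^4 + bn^3 + cn^2 + dn + e. Substituting each data point gives a linear system:
  256a - 64b + 16c - 4d + e = -1114
  81a - 27b + 9c - 3d + e = -371
  16a + 8b + 4c + 2d + e = -46
  81a + 27b + 9c + 3d + e = -281
  256a + 64b + 16c + 4d + e = -938
Solving the system yields a = -4, b = 1, c = 0, d = 6, e = -2.
So p(n) = -4n^4 + n^3 + 6n - 2.
The leading coefficient is -4.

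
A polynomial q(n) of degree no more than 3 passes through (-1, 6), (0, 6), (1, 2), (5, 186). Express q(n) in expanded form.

q(n) = 2n^3 - 2n^2 - 4n + 6

Using the Lagrange interpolation formula with nodes -1, 0, 1, 5:
  L_0(n) = n(n - 1)(n - 5) / -12
  L_1(n) = (n + 1)(n - 1)(n - 5) / 5
  L_2(n) = (n + 1)n(n - 5) / -8
  L_3(n) = (n + 1)n(n - 1) / 120
Then q(n) = 6·L_0(n) + 6·L_1(n) + 2·L_2(n) + 186·L_3(n).
Expanding and collecting terms gives q(n) = 2n^3 - 2n^2 - 4n + 6.
Check: q(0) = 6. ✓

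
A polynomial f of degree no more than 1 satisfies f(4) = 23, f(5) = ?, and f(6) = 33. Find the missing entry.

On equispaced nodes a degree-1 polynomial has vanishing second forward difference, so
  f(4) - 2·f(5) + f(6) = 0.
Substituting the known values and solving for f(5):
  -2·f(5) = -56
  f(5) = 28.

28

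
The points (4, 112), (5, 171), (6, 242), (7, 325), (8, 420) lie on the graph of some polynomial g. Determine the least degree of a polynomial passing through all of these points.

Forward differences of the values at x = 4, 5, 6, 7, 8:
  g  : 112  171  242  325  420
  Δ  : 59  71  83  95
  Δ^2: 12  12  12
  Δ^3: 0  0
  Δ^4: 0
The second differences are constant (12) and nonzero, while all higher differences vanish, so the minimal degree is 2.

2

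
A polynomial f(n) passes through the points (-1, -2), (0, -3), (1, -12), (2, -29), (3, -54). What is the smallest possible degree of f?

Forward differences of the values at n = -1, 0, 1, 2, 3:
  f  : -2  -3  -12  -29  -54
  Δ  : -1  -9  -17  -25
  Δ^2: -8  -8  -8
  Δ^3: 0  0
  Δ^4: 0
The second differences are constant (-8) and nonzero, while all higher differences vanish, so the minimal degree is 2.

2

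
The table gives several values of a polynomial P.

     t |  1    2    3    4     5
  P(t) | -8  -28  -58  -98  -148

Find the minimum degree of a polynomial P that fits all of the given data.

Forward differences of the values at t = 1, 2, 3, 4, 5:
  P  : -8  -28  -58  -98  -148
  Δ  : -20  -30  -40  -50
  Δ^2: -10  -10  -10
  Δ^3: 0  0
  Δ^4: 0
The second differences are constant (-10) and nonzero, while all higher differences vanish, so the minimal degree is 2.

2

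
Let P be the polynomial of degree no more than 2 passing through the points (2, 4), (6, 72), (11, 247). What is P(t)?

P(t) = 2t^2 + t - 6

Using the Lagrange interpolation formula with nodes 2, 6, 11:
  L_0(t) = (t - 6)(t - 11) / 36
  L_1(t) = (t - 2)(t - 11) / -20
  L_2(t) = (t - 2)(t - 6) / 45
Then P(t) = 4·L_0(t) + 72·L_1(t) + 247·L_2(t).
Expanding and collecting terms gives P(t) = 2t^2 + t - 6.
Check: P(6) = 72. ✓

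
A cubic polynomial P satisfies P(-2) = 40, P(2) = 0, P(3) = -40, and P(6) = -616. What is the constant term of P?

Write P(s) = as^3 + bs^2 + cs + d. Substituting each data point gives a linear system:
  -8a + 4b - 2c + d = 40
  8a + 4b + 2c + d = 0
  27a + 9b + 3c + d = -40
  216a + 36b + 6c + d = -616
Solving the system yields a = -4, b = 6, c = 6, d = -4.
So P(s) = -4s³ + 6s² + 6s - 4.
The constant term is -4.

-4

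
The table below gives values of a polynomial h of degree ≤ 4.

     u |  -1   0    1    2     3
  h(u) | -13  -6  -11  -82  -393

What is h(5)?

-3031

Using the Lagrange interpolation formula with nodes -1, 0, 1, 2, 3:
  L_0(u) = u(u - 1)(u - 2)(u - 3) / 24
  L_1(u) = (u + 1)(u - 1)(u - 2)(u - 3) / -6
  L_2(u) = (u + 1)u(u - 2)(u - 3) / 4
  L_3(u) = (u + 1)u(u - 1)(u - 3) / -6
  L_4(u) = (u + 1)u(u - 1)(u - 2) / 24
Then h(u) = -13·L_0(u) - 6·L_1(u) - 11·L_2(u) - 82·L_3(u) - 393·L_4(u).
Expanding and collecting terms gives h(u) = -5u^4 + u^3 - u^2 - 6.
Evaluating at u = 5: h(5) = -3031.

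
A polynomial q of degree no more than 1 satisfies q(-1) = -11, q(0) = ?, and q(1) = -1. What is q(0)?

The 2 known points determine the degree-1 polynomial uniquely.
Write q(u) = au + b. Substituting each data point gives a linear system:
  -a + b = -11
  a + b = -1
Solving the system yields a = 5, b = -6.
So q(u) = 5u - 6.
Then q(0) = -6.

-6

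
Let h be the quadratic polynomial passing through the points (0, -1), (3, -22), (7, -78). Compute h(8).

Write h(s) = as^2 + bs + c. Substituting each data point gives a linear system:
  c = -1
  9a + 3b + c = -22
  49a + 7b + c = -78
Solving the system yields a = -1, b = -4, c = -1.
So h(s) = -s² - 4s - 1.
Then h(8) = -97.

-97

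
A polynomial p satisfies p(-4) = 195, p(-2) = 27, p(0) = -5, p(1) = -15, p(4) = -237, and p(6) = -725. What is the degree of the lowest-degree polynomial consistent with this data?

3

Divided differences on the nodes -4, -2, 0, 1, 4, 6:
  order 0: 195  27  -5  -15  -237  -725
  order 1: -84  -16  -10  -74  -244
  order 2: 17  2  -16  -34
  order 3: -3  -3  -3
  order 4: 0  0
  order 5: 0
The order-3 divided differences are all -3 (nonzero) and every higher order vanishes, so the data lies on a polynomial of degree exactly 3.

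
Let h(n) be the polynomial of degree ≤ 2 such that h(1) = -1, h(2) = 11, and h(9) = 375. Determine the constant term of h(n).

-3

Write h(n) = an^2 + bn + c. Substituting each data point gives a linear system:
  a + b + c = -1
  4a + 2b + c = 11
  81a + 9b + c = 375
Solving the system yields a = 5, b = -3, c = -3.
So h(n) = 5n² - 3n - 3.
The constant term is -3.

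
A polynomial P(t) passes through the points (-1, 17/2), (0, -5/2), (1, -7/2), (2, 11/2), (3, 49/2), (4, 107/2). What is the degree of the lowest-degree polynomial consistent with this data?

Forward differences of the values at t = -1, 0, 1, 2, 3, 4:
  P  : 17/2  -5/2  -7/2  11/2  49/2  107/2
  Δ  : -11  -1  9  19  29
  Δ^2: 10  10  10  10
  Δ^3: 0  0  0
  Δ^4: 0  0
  Δ^5: 0
The second differences are constant (10) and nonzero, while all higher differences vanish, so the minimal degree is 2.

2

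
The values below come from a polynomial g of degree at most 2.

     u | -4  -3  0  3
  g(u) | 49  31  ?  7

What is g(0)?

The 3 known points determine the degree-2 polynomial uniquely.
Write g(u) = au^2 + bu + c. Substituting each data point gives a linear system:
  16a - 4b + c = 49
  9a - 3b + c = 31
  9a + 3b + c = 7
Solving the system yields a = 2, b = -4, c = 1.
So g(u) = 2u^2 - 4u + 1.
Then g(0) = 1.

1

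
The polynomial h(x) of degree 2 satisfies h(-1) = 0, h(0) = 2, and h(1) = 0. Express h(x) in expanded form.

Write h(x) = ax^2 + bx + c. Substituting each data point gives a linear system:
  a - b + c = 0
  c = 2
  a + b + c = 0
Solving the system yields a = -2, b = 0, c = 2.
So h(x) = -2x² + 2.
Check: h(1) = 0. ✓

h(x) = -2x^2 + 2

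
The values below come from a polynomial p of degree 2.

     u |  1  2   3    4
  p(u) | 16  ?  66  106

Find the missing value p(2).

The 3 known points determine the degree-2 polynomial uniquely.
Write p(u) = au^2 + bu + c. Substituting each data point gives a linear system:
  a + b + c = 16
  9a + 3b + c = 66
  16a + 4b + c = 106
Solving the system yields a = 5, b = 5, c = 6.
So p(u) = 5u² + 5u + 6.
Then p(2) = 36.

36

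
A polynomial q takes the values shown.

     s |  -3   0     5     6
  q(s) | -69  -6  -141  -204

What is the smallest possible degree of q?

2

Divided differences on the nodes -3, 0, 5, 6:
  order 0: -69  -6  -141  -204
  order 1: 21  -27  -63
  order 2: -6  -6
  order 3: 0
The order-2 divided differences are all -6 (nonzero) and every higher order vanishes, so the data lies on a polynomial of degree exactly 2.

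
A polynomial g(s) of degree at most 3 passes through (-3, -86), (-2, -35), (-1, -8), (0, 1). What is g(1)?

Forward differences of the values at s = -3, -2, -1, 0:
  g  : -86  -35  -8  1
  Δ  : 51  27  9
  Δ^2: -24  -18
  Δ^3: 6
The third differences are constant, confirming degree 3.
Interpolating (Newton forward form) and evaluating at s = 1 gives g(1) = -2.

-2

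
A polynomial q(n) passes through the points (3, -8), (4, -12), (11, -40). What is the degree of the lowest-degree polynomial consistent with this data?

Divided differences on the nodes 3, 4, 11:
  order 0: -8  -12  -40
  order 1: -4  -4
  order 2: 0
The order-1 divided differences are all -4 (nonzero) and every higher order vanishes, so the data lies on a polynomial of degree exactly 1.

1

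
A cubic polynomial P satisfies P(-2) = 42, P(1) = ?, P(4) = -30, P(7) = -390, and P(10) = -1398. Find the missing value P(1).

6

The 4 known points determine the degree-3 polynomial uniquely.
Write P(s) = as^3 + bs^2 + cs + d. Substituting each data point gives a linear system:
  -8a + 4b - 2c + d = 42
  64a + 16b + 4c + d = -30
  343a + 49b + 7c + d = -390
  1000a + 100b + 10c + d = -1398
Solving the system yields a = -2, b = 6, c = 0, d = 2.
So P(s) = -2s^3 + 6s^2 + 2.
Then P(1) = 6.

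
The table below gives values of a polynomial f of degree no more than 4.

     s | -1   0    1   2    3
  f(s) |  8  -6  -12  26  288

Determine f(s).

Using the Lagrange interpolation formula with nodes -1, 0, 1, 2, 3:
  L_0(s) = s(s - 1)(s - 2)(s - 3) / 24
  L_1(s) = (s + 1)(s - 1)(s - 2)(s - 3) / -6
  L_2(s) = (s + 1)s(s - 2)(s - 3) / 4
  L_3(s) = (s + 1)s(s - 1)(s - 3) / -6
  L_4(s) = (s + 1)s(s - 1)(s - 2) / 24
Then f(s) = 8·L_0(s) - 6·L_1(s) - 12·L_2(s) + 26·L_3(s) + 288·L_4(s).
Expanding and collecting terms gives f(s) = 6s^4 - 6s^3 - 2s^2 - 4s - 6.
Check: f(0) = -6. ✓

f(s) = 6s^4 - 6s^3 - 2s^2 - 4s - 6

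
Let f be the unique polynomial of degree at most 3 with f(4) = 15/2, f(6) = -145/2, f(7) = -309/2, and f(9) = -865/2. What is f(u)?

f(u) = -u^3 + 3u^2 + 6u - 1/2

Write f(u) = au^3 + bu^2 + cu + d. Substituting each data point gives a linear system:
  64a + 16b + 4c + d = 15/2
  216a + 36b + 6c + d = -145/2
  343a + 49b + 7c + d = -309/2
  729a + 81b + 9c + d = -865/2
Solving the system yields a = -1, b = 3, c = 6, d = -1/2.
So f(u) = -u³ + 3u² + 6u - 1/2.
Check: f(7) = -309/2. ✓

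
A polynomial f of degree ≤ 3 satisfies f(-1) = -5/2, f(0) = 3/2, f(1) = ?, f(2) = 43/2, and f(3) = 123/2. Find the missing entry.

On equispaced nodes a degree-3 polynomial has vanishing fourth forward difference, so
  f(-1) - 4·f(0) + 6·f(1) - 4·f(2) + f(3) = 0.
Substituting the known values and solving for f(1):
  6·f(1) = 33
  f(1) = 11/2.

11/2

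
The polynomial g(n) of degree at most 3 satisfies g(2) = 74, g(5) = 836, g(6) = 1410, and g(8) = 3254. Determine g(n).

g(n) = 6n^3 + 2n^2 + 6n + 6

Using the Lagrange interpolation formula with nodes 2, 5, 6, 8:
  L_0(n) = (n - 5)(n - 6)(n - 8) / -72
  L_1(n) = (n - 2)(n - 6)(n - 8) / 9
  L_2(n) = (n - 2)(n - 5)(n - 8) / -8
  L_3(n) = (n - 2)(n - 5)(n - 6) / 36
Then g(n) = 74·L_0(n) + 836·L_1(n) + 1410·L_2(n) + 3254·L_3(n).
Expanding and collecting terms gives g(n) = 6n³ + 2n² + 6n + 6.
Check: g(2) = 74. ✓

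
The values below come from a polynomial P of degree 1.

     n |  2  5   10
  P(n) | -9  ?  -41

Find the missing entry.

-21

The 2 known points determine the degree-1 polynomial uniquely.
Write P(n) = an + b. Substituting each data point gives a linear system:
  2a + b = -9
  10a + b = -41
Solving the system yields a = -4, b = -1.
So P(n) = -4n - 1.
Then P(5) = -21.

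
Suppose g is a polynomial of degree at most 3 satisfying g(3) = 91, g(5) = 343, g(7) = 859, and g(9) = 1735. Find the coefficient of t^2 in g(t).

Write g(t) = at^3 + bt^2 + ct + d. Substituting each data point gives a linear system:
  27a + 9b + 3c + d = 91
  125a + 25b + 5c + d = 343
  343a + 49b + 7c + d = 859
  729a + 81b + 9c + d = 1735
Solving the system yields a = 2, b = 3, c = 4, d = -2.
So g(t) = 2t^3 + 3t^2 + 4t - 2.
The coefficient of t^2 is 3.

3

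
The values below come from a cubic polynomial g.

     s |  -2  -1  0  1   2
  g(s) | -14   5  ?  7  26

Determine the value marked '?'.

6

On equispaced nodes a degree-3 polynomial has vanishing fourth forward difference, so
  g(-2) - 4·g(-1) + 6·g(0) - 4·g(1) + g(2) = 0.
Substituting the known values and solving for g(0):
  6·g(0) = 36
  g(0) = 6.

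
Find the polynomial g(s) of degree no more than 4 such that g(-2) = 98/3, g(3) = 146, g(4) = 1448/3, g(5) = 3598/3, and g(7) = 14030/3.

g(s) = 2s^4 - (1/3)s^3 - s - 4

Write g(s) = as^4 + bs^3 + cs^2 + ds + e. Substituting each data point gives a linear system:
  16a - 8b + 4c - 2d + e = 98/3
  81a + 27b + 9c + 3d + e = 146
  256a + 64b + 16c + 4d + e = 1448/3
  625a + 125b + 25c + 5d + e = 3598/3
  2401a + 343b + 49c + 7d + e = 14030/3
Solving the system yields a = 2, b = -1/3, c = 0, d = -1, e = -4.
So g(s) = 2s^4 - (1/3)s^3 - s - 4.
Check: g(5) = 3598/3. ✓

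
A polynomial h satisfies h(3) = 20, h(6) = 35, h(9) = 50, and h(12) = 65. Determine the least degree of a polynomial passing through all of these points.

Forward differences of the values at x = 3, 6, 9, 12:
  h  : 20  35  50  65
  Δ  : 15  15  15
  Δ^2: 0  0
  Δ^3: 0
The first differences are constant (15) and nonzero, while all higher differences vanish, so the minimal degree is 1.

1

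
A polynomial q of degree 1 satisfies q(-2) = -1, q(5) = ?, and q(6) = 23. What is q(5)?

The 2 known points determine the degree-1 polynomial uniquely.
Write q(u) = au + b. Substituting each data point gives a linear system:
  -2a + b = -1
  6a + b = 23
Solving the system yields a = 3, b = 5.
So q(u) = 3u + 5.
Then q(5) = 20.

20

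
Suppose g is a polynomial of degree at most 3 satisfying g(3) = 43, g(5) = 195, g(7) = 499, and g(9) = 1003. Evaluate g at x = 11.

1755

Using the Lagrange interpolation formula with nodes 3, 5, 7, 9:
  L_0(x) = (x - 5)(x - 7)(x - 9) / -48
  L_1(x) = (x - 3)(x - 7)(x - 9) / 16
  L_2(x) = (x - 3)(x - 5)(x - 9) / -16
  L_3(x) = (x - 3)(x - 5)(x - 7) / 48
Then g(x) = 43·L_0(x) + 195·L_1(x) + 499·L_2(x) + 1003·L_3(x).
Expanding and collecting terms gives g(x) = x^3 + 4x^2 - 5x - 5.
Evaluating at x = 11: g(11) = 1755.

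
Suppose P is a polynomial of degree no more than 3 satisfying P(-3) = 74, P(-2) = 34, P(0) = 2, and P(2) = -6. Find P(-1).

12

Write P(s) = as^3 + bs^2 + cs + d. Substituting each data point gives a linear system:
  -27a + 9b - 3c + d = 74
  -8a + 4b - 2c + d = 34
  d = 2
  8a + 4b + 2c + d = -6
Solving the system yields a = -1, b = 3, c = -6, d = 2.
So P(s) = -s³ + 3s² - 6s + 2.
Then P(-1) = 12.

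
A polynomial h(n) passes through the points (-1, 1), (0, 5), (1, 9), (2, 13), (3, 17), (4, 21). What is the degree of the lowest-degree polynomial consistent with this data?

Forward differences of the values at n = -1, 0, 1, 2, 3, 4:
  h  : 1  5  9  13  17  21
  Δ  : 4  4  4  4  4
  Δ^2: 0  0  0  0
  Δ^3: 0  0  0
  Δ^4: 0  0
  Δ^5: 0
The first differences are constant (4) and nonzero, while all higher differences vanish, so the minimal degree is 1.

1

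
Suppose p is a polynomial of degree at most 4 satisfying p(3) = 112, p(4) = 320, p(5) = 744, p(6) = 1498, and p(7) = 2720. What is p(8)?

Write p(u) = au^4 + bu^3 + cu^2 + du + e. Substituting each data point gives a linear system:
  81a + 27b + 9c + 3d + e = 112
  256a + 64b + 16c + 4d + e = 320
  625a + 125b + 25c + 5d + e = 744
  1296a + 216b + 36c + 6d + e = 1498
  2401a + 343b + 49c + 7d + e = 2720
Solving the system yields a = 1, b = 1, c = -1, d = 3, e = 4.
So p(u) = u⁴ + u³ - u² + 3u + 4.
Then p(8) = 4572.

4572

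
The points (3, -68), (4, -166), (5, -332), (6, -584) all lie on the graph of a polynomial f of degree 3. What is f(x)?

f(x) = -3x^3 + 2x^2 - x - 2

Using the Lagrange interpolation formula with nodes 3, 4, 5, 6:
  L_0(x) = (x - 4)(x - 5)(x - 6) / -6
  L_1(x) = (x - 3)(x - 5)(x - 6) / 2
  L_2(x) = (x - 3)(x - 4)(x - 6) / -2
  L_3(x) = (x - 3)(x - 4)(x - 5) / 6
Then f(x) = -68·L_0(x) - 166·L_1(x) - 332·L_2(x) - 584·L_3(x).
Expanding and collecting terms gives f(x) = -3x^3 + 2x^2 - x - 2.
Check: f(4) = -166. ✓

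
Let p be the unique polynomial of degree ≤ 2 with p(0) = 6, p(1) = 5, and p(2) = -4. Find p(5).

Using the Lagrange interpolation formula with nodes 0, 1, 2:
  L_0(n) = (n - 1)(n - 2) / 2
  L_1(n) = n(n - 2) / -1
  L_2(n) = n(n - 1) / 2
Then p(n) = 6·L_0(n) + 5·L_1(n) - 4·L_2(n).
Expanding and collecting terms gives p(n) = -4n^2 + 3n + 6.
Evaluating at n = 5: p(5) = -79.

-79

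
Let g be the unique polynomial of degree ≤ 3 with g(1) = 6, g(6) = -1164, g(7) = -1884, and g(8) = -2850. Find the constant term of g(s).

Write g(s) = as^3 + bs^2 + cs + d. Substituting each data point gives a linear system:
  a + b + c + d = 6
  216a + 36b + 6c + d = -1164
  343a + 49b + 7c + d = -1884
  512a + 64b + 8c + d = -2850
Solving the system yields a = -6, b = 3, c = 3, d = 6.
So g(s) = -6s³ + 3s² + 3s + 6.
The constant term is 6.

6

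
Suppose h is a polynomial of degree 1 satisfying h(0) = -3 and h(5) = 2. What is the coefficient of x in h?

1

Write h(x) = ax + b. Substituting each data point gives a linear system:
  b = -3
  5a + b = 2
Solving the system yields a = 1, b = -3.
So h(x) = x - 3.
The leading coefficient is 1.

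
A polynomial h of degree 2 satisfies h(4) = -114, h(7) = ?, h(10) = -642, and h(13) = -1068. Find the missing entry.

-324

The 3 known points determine the degree-2 polynomial uniquely.
Write h(t) = at^2 + bt + c. Substituting each data point gives a linear system:
  16a + 4b + c = -114
  100a + 10b + c = -642
  169a + 13b + c = -1068
Solving the system yields a = -6, b = -4, c = -2.
So h(t) = -6t^2 - 4t - 2.
Then h(7) = -324.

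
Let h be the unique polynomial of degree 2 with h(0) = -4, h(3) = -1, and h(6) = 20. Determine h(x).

Write h(x) = ax^2 + bx + c. Substituting each data point gives a linear system:
  c = -4
  9a + 3b + c = -1
  36a + 6b + c = 20
Solving the system yields a = 1, b = -2, c = -4.
So h(x) = x^2 - 2x - 4.
Check: h(0) = -4. ✓

h(x) = x^2 - 2x - 4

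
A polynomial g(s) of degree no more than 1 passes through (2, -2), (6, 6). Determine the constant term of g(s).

-6

Write g(s) = as + b. Substituting each data point gives a linear system:
  2a + b = -2
  6a + b = 6
Solving the system yields a = 2, b = -6.
So g(s) = 2s - 6.
The constant term is -6.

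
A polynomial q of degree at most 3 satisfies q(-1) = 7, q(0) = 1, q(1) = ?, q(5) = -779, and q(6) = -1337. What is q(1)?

-7

The 4 known points determine the degree-3 polynomial uniquely.
Write q(x) = ax^3 + bx^2 + cx + d. Substituting each data point gives a linear system:
  -a + b - c + d = 7
  d = 1
  125a + 25b + 5c + d = -779
  216a + 36b + 6c + d = -1337
Solving the system yields a = -6, b = -1, c = -1, d = 1.
So q(x) = -6x^3 - x^2 - x + 1.
Then q(1) = -7.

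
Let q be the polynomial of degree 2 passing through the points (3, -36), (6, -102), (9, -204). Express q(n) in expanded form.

q(n) = -2n^2 - 4n - 6

Using the Lagrange interpolation formula with nodes 3, 6, 9:
  L_0(n) = (n - 6)(n - 9) / 18
  L_1(n) = (n - 3)(n - 9) / -9
  L_2(n) = (n - 3)(n - 6) / 18
Then q(n) = -36·L_0(n) - 102·L_1(n) - 204·L_2(n).
Expanding and collecting terms gives q(n) = -2n^2 - 4n - 6.
Check: q(9) = -204. ✓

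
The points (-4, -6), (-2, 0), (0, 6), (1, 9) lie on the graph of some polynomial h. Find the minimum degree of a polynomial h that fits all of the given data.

Divided differences on the nodes -4, -2, 0, 1:
  order 0: -6  0  6  9
  order 1: 3  3  3
  order 2: 0  0
  order 3: 0
The order-1 divided differences are all 3 (nonzero) and every higher order vanishes, so the data lies on a polynomial of degree exactly 1.

1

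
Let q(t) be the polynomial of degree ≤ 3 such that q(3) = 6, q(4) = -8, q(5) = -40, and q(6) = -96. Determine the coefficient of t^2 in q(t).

3

Write q(t) = at^3 + bt^2 + ct + d. Substituting each data point gives a linear system:
  27a + 9b + 3c + d = 6
  64a + 16b + 4c + d = -8
  125a + 25b + 5c + d = -40
  216a + 36b + 6c + d = -96
Solving the system yields a = -1, b = 3, c = 2, d = 0.
So q(t) = -t³ + 3t² + 2t.
The coefficient of t^2 is 3.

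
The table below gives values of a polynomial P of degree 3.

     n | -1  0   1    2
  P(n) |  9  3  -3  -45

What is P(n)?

Write P(n) = an^3 + bn^2 + cn + d. Substituting each data point gives a linear system:
  -a + b - c + d = 9
  d = 3
  a + b + c + d = -3
  8a + 4b + 2c + d = -45
Solving the system yields a = -6, b = 0, c = 0, d = 3.
So P(n) = -6n^3 + 3.
Check: P(1) = -3. ✓

P(n) = -6n^3 + 3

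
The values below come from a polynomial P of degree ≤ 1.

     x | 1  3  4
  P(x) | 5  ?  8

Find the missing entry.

The 2 known points determine the degree-1 polynomial uniquely.
Write P(x) = ax + b. Substituting each data point gives a linear system:
  a + b = 5
  4a + b = 8
Solving the system yields a = 1, b = 4.
So P(x) = x + 4.
Then P(3) = 7.

7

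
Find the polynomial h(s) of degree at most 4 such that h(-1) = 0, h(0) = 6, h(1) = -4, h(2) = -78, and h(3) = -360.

h(s) = -4s^4 - 4s^2 - 2s + 6

Write h(s) = as^4 + bs^3 + cs^2 + ds + e. Substituting each data point gives a linear system:
  a - b + c - d + e = 0
  e = 6
  a + b + c + d + e = -4
  16a + 8b + 4c + 2d + e = -78
  81a + 27b + 9c + 3d + e = -360
Solving the system yields a = -4, b = 0, c = -4, d = -2, e = 6.
So h(s) = -4s^4 - 4s^2 - 2s + 6.
Check: h(1) = -4. ✓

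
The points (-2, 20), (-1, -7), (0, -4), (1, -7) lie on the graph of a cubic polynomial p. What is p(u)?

p(u) = -6u^3 - 3u^2 + 6u - 4

Write p(u) = au^3 + bu^2 + cu + d. Substituting each data point gives a linear system:
  -8a + 4b - 2c + d = 20
  -a + b - c + d = -7
  d = -4
  a + b + c + d = -7
Solving the system yields a = -6, b = -3, c = 6, d = -4.
So p(u) = -6u^3 - 3u^2 + 6u - 4.
Check: p(-1) = -7. ✓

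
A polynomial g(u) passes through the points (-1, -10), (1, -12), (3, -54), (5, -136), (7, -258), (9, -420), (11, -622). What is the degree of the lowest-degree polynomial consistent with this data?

Forward differences of the values at u = -1, 1, 3, 5, 7, 9, 11:
  g  : -10  -12  -54  -136  -258  -420  -622
  Δ  : -2  -42  -82  -122  -162  -202
  Δ^2: -40  -40  -40  -40  -40
  Δ^3: 0  0  0  0
  Δ^4: 0  0  0
  Δ^5: 0  0
  Δ^6: 0
The second differences are constant (-40) and nonzero, while all higher differences vanish, so the minimal degree is 2.

2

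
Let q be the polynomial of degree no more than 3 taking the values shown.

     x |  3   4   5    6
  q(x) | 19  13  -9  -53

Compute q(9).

-377

Forward differences of the values at x = 3, 4, 5, 6:
  q  : 19  13  -9  -53
  Δ  : -6  -22  -44
  Δ^2: -16  -22
  Δ^3: -6
The third differences are constant, confirming degree 3.
Interpolating (Newton forward form) and evaluating at x = 9 gives q(9) = -377.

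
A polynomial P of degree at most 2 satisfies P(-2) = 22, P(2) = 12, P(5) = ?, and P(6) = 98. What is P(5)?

135/2

The 3 known points determine the degree-2 polynomial uniquely.
Write P(t) = at^2 + bt + c. Substituting each data point gives a linear system:
  4a - 2b + c = 22
  4a + 2b + c = 12
  36a + 6b + c = 98
Solving the system yields a = 3, b = -5/2, c = 5.
So P(t) = 3t^2 - (5/2)t + 5.
Then P(5) = 135/2.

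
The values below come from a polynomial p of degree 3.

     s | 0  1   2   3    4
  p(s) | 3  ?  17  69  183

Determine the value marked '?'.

3

The 4 known points determine the degree-3 polynomial uniquely.
Write p(s) = as^3 + bs^2 + cs + d. Substituting each data point gives a linear system:
  d = 3
  8a + 4b + 2c + d = 17
  27a + 9b + 3c + d = 69
  64a + 16b + 4c + d = 183
Solving the system yields a = 4, b = -5, c = 1, d = 3.
So p(s) = 4s^3 - 5s^2 + s + 3.
Then p(1) = 3.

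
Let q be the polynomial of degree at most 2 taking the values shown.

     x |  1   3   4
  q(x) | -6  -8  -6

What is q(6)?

Write q(x) = ax^2 + bx + c. Substituting each data point gives a linear system:
  a + b + c = -6
  9a + 3b + c = -8
  16a + 4b + c = -6
Solving the system yields a = 1, b = -5, c = -2.
So q(x) = x² - 5x - 2.
Then q(6) = 4.

4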